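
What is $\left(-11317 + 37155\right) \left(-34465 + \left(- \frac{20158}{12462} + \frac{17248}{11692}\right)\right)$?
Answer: $- \frac{16219054652559820}{18213213} \approx -8.9051 \cdot 10^{8}$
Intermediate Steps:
$\left(-11317 + 37155\right) \left(-34465 + \left(- \frac{20158}{12462} + \frac{17248}{11692}\right)\right) = 25838 \left(-34465 + \left(\left(-20158\right) \frac{1}{12462} + 17248 \cdot \frac{1}{11692}\right)\right) = 25838 \left(-34465 + \left(- \frac{10079}{6231} + \frac{4312}{2923}\right)\right) = 25838 \left(-34465 - \frac{2592845}{18213213}\right) = 25838 \left(- \frac{627720978890}{18213213}\right) = - \frac{16219054652559820}{18213213}$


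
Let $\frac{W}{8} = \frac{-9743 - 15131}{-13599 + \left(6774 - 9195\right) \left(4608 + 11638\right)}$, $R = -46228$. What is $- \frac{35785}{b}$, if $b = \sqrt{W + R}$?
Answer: $\frac{107355 i \sqrt{1987857726583424545}}{909424044314} \approx 166.44 i$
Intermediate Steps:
$W = \frac{198992}{39345165}$ ($W = 8 \frac{-9743 - 15131}{-13599 + \left(6774 - 9195\right) \left(4608 + 11638\right)} = 8 \left(- \frac{24874}{-13599 - 39331566}\right) = 8 \left(- \frac{24874}{-39345165}\right) = 8 \left(\left(-24874\right) \left(- \frac{1}{39345165}\right)\right) = 8 \cdot \frac{24874}{39345165} = \frac{198992}{39345165} \approx 0.0050576$)
$b = \frac{2 i \sqrt{1987857726583424545}}{13115055}$ ($b = \sqrt{\frac{198992}{39345165} - 46228} = \sqrt{- \frac{1818848088628}{39345165}} = \frac{2 i \sqrt{1987857726583424545}}{13115055} \approx 215.01 i$)
$- \frac{35785}{b} = - \frac{35785}{\frac{2}{13115055} i \sqrt{1987857726583424545}} = - 35785 \left(- \frac{3 i \sqrt{1987857726583424545}}{909424044314}\right) = \frac{107355 i \sqrt{1987857726583424545}}{909424044314}$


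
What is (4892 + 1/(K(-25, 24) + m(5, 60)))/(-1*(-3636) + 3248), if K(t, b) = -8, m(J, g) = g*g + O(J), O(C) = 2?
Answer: 17581849/24741096 ≈ 0.71063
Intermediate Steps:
m(J, g) = 2 + g² (m(J, g) = g*g + 2 = g² + 2 = 2 + g²)
(4892 + 1/(K(-25, 24) + m(5, 60)))/(-1*(-3636) + 3248) = (4892 + 1/(-8 + (2 + 60²)))/(-1*(-3636) + 3248) = (4892 + 1/(-8 + (2 + 3600)))/(3636 + 3248) = (4892 + 1/(-8 + 3602))/6884 = (4892 + 1/3594)*(1/6884) = (17581849/3594)*(1/6884) = 17581849/24741096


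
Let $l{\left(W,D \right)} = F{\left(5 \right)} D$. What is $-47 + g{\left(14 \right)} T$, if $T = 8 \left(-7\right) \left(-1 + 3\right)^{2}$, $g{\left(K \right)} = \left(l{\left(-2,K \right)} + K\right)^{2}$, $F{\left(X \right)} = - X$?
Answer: $-702511$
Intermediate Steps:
$l{\left(W,D \right)} = - 5 D$ ($l{\left(W,D \right)} = \left(-1\right) 5 D = - 5 D$)
$g{\left(K \right)} = 16 K^{2}$ ($g{\left(K \right)} = \left(- 5 K + K\right)^{2} = \left(- 4 K\right)^{2} = 16 K^{2}$)
$T = -224$ ($T = - 56 \cdot 2^{2} = \left(-56\right) 4 = -224$)
$-47 + g{\left(14 \right)} T = -47 + 16 \cdot 14^{2} \left(-224\right) = -47 + 16 \cdot 196 \left(-224\right) = -47 + 3136 \left(-224\right) = -47 - 702464 = -702511$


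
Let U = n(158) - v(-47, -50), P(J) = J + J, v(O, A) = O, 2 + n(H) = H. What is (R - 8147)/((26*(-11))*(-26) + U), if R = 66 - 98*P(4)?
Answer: -8865/7639 ≈ -1.1605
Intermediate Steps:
n(H) = -2 + H
P(J) = 2*J
U = 203 (U = (-2 + 158) - 1*(-47) = 156 + 47 = 203)
R = -718 (R = 66 - 196*4 = 66 - 98*8 = 66 - 784 = -718)
(R - 8147)/((26*(-11))*(-26) + U) = (-718 - 8147)/((26*(-11))*(-26) + 203) = -8865/(-286*(-26) + 203) = -8865/(7436 + 203) = -8865/7639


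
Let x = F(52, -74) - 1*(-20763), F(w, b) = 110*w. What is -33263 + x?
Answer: -6780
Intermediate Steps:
x = 26483 (x = 110*52 - 1*(-20763) = 5720 + 20763 = 26483)
-33263 + x = -33263 + 26483 = -6780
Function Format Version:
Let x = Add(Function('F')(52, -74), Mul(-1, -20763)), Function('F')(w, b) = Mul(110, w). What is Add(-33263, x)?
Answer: -6780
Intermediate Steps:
x = 26483 (x = Add(Mul(110, 52), Mul(-1, -20763)) = Add(5720, 20763) = 26483)
Add(-33263, x) = Add(-33263, 26483) = -6780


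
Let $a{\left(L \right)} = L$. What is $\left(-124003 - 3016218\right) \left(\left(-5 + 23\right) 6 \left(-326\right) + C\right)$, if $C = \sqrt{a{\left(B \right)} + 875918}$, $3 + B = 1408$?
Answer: $110560900968 - 3140221 \sqrt{877323} \approx 1.0762 \cdot 10^{11}$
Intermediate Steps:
$B = 1405$ ($B = -3 + 1408 = 1405$)
$C = \sqrt{877323}$ ($C = \sqrt{1405 + 875918} = \sqrt{877323} \approx 936.66$)
$\left(-124003 - 3016218\right) \left(\left(-5 + 23\right) 6 \left(-326\right) + C\right) = \left(-124003 - 3016218\right) \left(\left(-5 + 23\right) 6 \left(-326\right) + \sqrt{877323}\right) = - 3140221 \left(18 \cdot 6 \left(-326\right) + \sqrt{877323}\right) = - 3140221 \left(108 \left(-326\right) + \sqrt{877323}\right) = - 3140221 \left(-35208 + \sqrt{877323}\right) = 110560900968 - 3140221 \sqrt{877323}$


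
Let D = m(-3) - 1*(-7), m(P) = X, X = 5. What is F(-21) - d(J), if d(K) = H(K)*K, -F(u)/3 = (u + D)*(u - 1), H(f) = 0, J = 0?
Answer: -594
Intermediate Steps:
m(P) = 5
D = 12 (D = 5 - 1*(-7) = 5 + 7 = 12)
F(u) = -3*(-1 + u)*(12 + u) (F(u) = -3*(u + 12)*(u - 1) = -3*(12 + u)*(-1 + u) = -3*(-1 + u)*(12 + u))
d(K) = 0 (d(K) = 0*K = 0)
F(-21) - d(J) = (36 - 33*(-21) - 3*(-21)²) - 1*0 = (36 + 693 - 3*441) + 0 = (36 + 693 - 1323) + 0 = -594 + 0 = -594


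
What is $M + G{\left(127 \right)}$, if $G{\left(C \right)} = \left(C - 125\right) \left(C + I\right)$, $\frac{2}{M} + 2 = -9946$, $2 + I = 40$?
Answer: $\frac{1641419}{4974} \approx 330.0$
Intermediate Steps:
$I = 38$ ($I = -2 + 40 = 38$)
$M = - \frac{1}{4974}$ ($M = \frac{2}{-2 - 9946} = \frac{2}{-9948} = 2 \left(- \frac{1}{9948}\right) = - \frac{1}{4974} \approx -0.00020105$)
$G{\left(C \right)} = \left(-125 + C\right) \left(38 + C\right)$ ($G{\left(C \right)} = \left(C - 125\right) \left(C + 38\right) = \left(-125 + C\right) \left(38 + C\right)$)
$M + G{\left(127 \right)} = - \frac{1}{4974} - \left(15799 - 16129\right) = - \frac{1}{4974} - -330 = - \frac{1}{4974} + 330 = \frac{1641419}{4974}$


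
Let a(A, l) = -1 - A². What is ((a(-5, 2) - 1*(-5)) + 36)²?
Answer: 225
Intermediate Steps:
((a(-5, 2) - 1*(-5)) + 36)² = (((-1 - 1*(-5)²) - 1*(-5)) + 36)² = (((-1 - 1*25) + 5) + 36)² = (((-1 - 25) + 5) + 36)² = ((-26 + 5) + 36)² = (-21 + 36)² = 15² = 225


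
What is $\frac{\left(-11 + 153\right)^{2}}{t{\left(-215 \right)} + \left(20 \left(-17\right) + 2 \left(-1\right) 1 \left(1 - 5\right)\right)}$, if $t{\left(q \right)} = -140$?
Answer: $- \frac{5041}{118} \approx -42.72$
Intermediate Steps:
$\frac{\left(-11 + 153\right)^{2}}{t{\left(-215 \right)} + \left(20 \left(-17\right) + 2 \left(-1\right) 1 \left(1 - 5\right)\right)} = \frac{\left(-11 + 153\right)^{2}}{-140 + \left(20 \left(-17\right) + 2 \left(-1\right) 1 \left(1 - 5\right)\right)} = \frac{142^{2}}{-140 - \left(340 - \left(-2\right) 1 \left(-4\right)\right)} = \frac{20164}{-140 - 332} = \frac{20164}{-472} = 20164 \left(- \frac{1}{472}\right) = - \frac{5041}{118}$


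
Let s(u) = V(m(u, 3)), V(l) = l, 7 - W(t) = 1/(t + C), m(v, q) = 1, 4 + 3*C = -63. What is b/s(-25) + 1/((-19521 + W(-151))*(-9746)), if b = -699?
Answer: -34563928893619/49447680821 ≈ -699.00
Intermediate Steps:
C = -67/3 (C = -4/3 + (1/3)*(-63) = -4/3 - 21 = -67/3 ≈ -22.333)
W(t) = 7 - 1/(-67/3 + t) (W(t) = 7 - 1/(t - 67/3) = 7 - 1/(-67/3 + t))
s(u) = 1
b/s(-25) + 1/((-19521 + W(-151))*(-9746)) = -699/1 + 1/(-19521 + (-472 + 21*(-151))/(-67 + 3*(-151))*(-9746)) = -699*1 - 1/9746/(-19521 + (-472 - 3171)/(-67 - 453)) = -699 - 1/9746/(-19521 - 3643/(-520)) = -699 - 1/9746/(-19521 - 1/520*(-3643)) = -699 - 1/9746/(-19521 + 3643/520) = -699 - 1/9746/(-10147277/520) = -699 - 520/10147277*(-1/9746) = -699 + 260/49447680821 = -34563928893619/49447680821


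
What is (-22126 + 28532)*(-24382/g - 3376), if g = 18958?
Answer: -205077167770/9479 ≈ -2.1635e+7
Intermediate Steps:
(-22126 + 28532)*(-24382/g - 3376) = (-22126 + 28532)*(-24382/18958 - 3376) = 6406*(-24382*1/18958 - 3376) = 6406*(-12191/9479 - 3376) = 6406*(-32013295/9479) = -205077167770/9479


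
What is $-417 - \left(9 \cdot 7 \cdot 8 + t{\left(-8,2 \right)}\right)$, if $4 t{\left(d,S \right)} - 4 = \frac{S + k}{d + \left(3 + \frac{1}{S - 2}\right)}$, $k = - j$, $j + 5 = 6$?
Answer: $-922$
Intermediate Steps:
$j = 1$ ($j = -5 + 6 = 1$)
$k = -1$ ($k = \left(-1\right) 1 = -1$)
$t{\left(d,S \right)} = 1 + \frac{-1 + S}{4 \left(3 + d + \frac{1}{-2 + S}\right)}$ ($t{\left(d,S \right)} = 1 + \frac{\left(S - 1\right) \frac{1}{d + \left(3 + \frac{1}{S - 2}\right)}}{4} = 1 + \frac{\left(-1 + S\right) \frac{1}{d + \left(3 + \frac{1}{-2 + S}\right)}}{4} = 1 + \frac{\left(-1 + S\right) \frac{1}{3 + d + \frac{1}{-2 + S}}}{4} = 1 + \frac{\frac{1}{3 + d + \frac{1}{-2 + S}} \left(-1 + S\right)}{4} = 1 + \frac{-1 + S}{4 \left(3 + d + \frac{1}{-2 + S}\right)}$)
$-417 - \left(9 \cdot 7 \cdot 8 + t{\left(-8,2 \right)}\right) = -417 - \left(9 \cdot 7 \cdot 8 + \frac{-18 + 2^{2} - -64 + 9 \cdot 2 + 4 \cdot 2 \left(-8\right)}{4 \left(-5 - -16 + 3 \cdot 2 + 2 \left(-8\right)\right)}\right) = -417 - \left(63 \cdot 8 + \frac{-18 + 4 + 64 + 18 - 64}{4 \left(-5 + 16 + 6 - 16\right)}\right) = -417 - \left(504 + \frac{1}{4} \cdot 1^{-1} \cdot 4\right) = -417 - \left(504 + \frac{1}{4} \cdot 1 \cdot 4\right) = -417 - \left(504 + 1\right) = -417 - 505 = -922$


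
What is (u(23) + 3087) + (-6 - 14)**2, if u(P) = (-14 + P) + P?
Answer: 3519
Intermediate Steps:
u(P) = -14 + 2*P
(u(23) + 3087) + (-6 - 14)**2 = ((-14 + 2*23) + 3087) + (-6 - 14)**2 = ((-14 + 46) + 3087) + (-20)**2 = (32 + 3087) + 400 = 3119 + 400 = 3519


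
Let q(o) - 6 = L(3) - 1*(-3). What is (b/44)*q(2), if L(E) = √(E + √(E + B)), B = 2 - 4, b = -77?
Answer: -77/4 ≈ -19.250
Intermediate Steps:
B = -2
L(E) = √(E + √(-2 + E)) (L(E) = √(E + √(E - 2)) = √(E + √(-2 + E)))
q(o) = 11 (q(o) = 6 + (√(3 + √(-2 + 3)) - 1*(-3)) = 6 + (√(3 + √1) + 3) = 6 + (√(3 + 1) + 3) = 6 + (√4 + 3) = 6 + (2 + 3) = 6 + 5 = 11)
(b/44)*q(2) = -77/44*11 = -77*1/44*11 = -7/4*11 = -77/4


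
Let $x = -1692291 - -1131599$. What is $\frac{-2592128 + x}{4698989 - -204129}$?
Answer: $- \frac{143310}{222869} \approx -0.64302$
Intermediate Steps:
$x = -560692$ ($x = -1692291 + 1131599 = -560692$)
$\frac{-2592128 + x}{4698989 - -204129} = \frac{-2592128 - 560692}{4698989 - -204129} = - \frac{3152820}{4698989 + 204129} = - \frac{3152820}{4903118} = \left(-3152820\right) \frac{1}{4903118} = - \frac{143310}{222869}$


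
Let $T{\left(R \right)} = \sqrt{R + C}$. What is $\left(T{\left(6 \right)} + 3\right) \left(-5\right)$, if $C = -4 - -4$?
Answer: $-15 - 5 \sqrt{6} \approx -27.247$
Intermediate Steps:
$C = 0$ ($C = -4 + 4 = 0$)
$T{\left(R \right)} = \sqrt{R}$ ($T{\left(R \right)} = \sqrt{R + 0} = \sqrt{R}$)
$\left(T{\left(6 \right)} + 3\right) \left(-5\right) = \left(\sqrt{6} + 3\right) \left(-5\right) = \left(3 + \sqrt{6}\right) \left(-5\right) = -15 - 5 \sqrt{6}$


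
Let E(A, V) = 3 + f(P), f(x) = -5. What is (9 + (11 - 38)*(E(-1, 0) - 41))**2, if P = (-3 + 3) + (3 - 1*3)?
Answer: 1368900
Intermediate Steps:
P = 0 (P = 0 + (3 - 3) = 0 + 0 = 0)
E(A, V) = -2 (E(A, V) = 3 - 5 = -2)
(9 + (11 - 38)*(E(-1, 0) - 41))**2 = (9 + (11 - 38)*(-2 - 41))**2 = (9 - 27*(-43))**2 = (9 + 1161)**2 = 1170**2 = 1368900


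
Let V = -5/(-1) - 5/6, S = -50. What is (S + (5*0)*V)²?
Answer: 2500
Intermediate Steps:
V = 25/6 (V = -5*(-1) - 5*⅙ = 5 - ⅚ = 25/6 ≈ 4.1667)
(S + (5*0)*V)² = (-50 + (5*0)*(25/6))² = (-50 + 0*(25/6))² = (-50 + 0)² = (-50)² = 2500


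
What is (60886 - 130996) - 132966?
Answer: -203076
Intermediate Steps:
(60886 - 130996) - 132966 = -70110 - 132966 = -203076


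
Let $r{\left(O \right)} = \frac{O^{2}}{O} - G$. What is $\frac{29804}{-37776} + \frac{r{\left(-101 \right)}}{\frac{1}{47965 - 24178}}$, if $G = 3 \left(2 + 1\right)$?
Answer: $- \frac{24710894531}{9444} \approx -2.6166 \cdot 10^{6}$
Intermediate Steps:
$G = 9$ ($G = 3 \cdot 3 = 9$)
$r{\left(O \right)} = -9 + O$ ($r{\left(O \right)} = \frac{O^{2}}{O} - 9 = O - 9 = -9 + O$)
$\frac{29804}{-37776} + \frac{r{\left(-101 \right)}}{\frac{1}{47965 - 24178}} = \frac{29804}{-37776} + \frac{-9 - 101}{\frac{1}{47965 - 24178}} = 29804 \left(- \frac{1}{37776}\right) - \frac{110}{\frac{1}{23787}} = - \frac{7451}{9444} - 110 \frac{1}{\frac{1}{23787}} = - \frac{7451}{9444} - 2616570 = - \frac{24710894531}{9444}$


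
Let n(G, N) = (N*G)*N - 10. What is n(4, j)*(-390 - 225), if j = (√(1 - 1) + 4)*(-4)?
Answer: -623610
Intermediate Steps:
j = -16 (j = (√0 + 4)*(-4) = (0 + 4)*(-4) = 4*(-4) = -16)
n(G, N) = -10 + G*N² (n(G, N) = (G*N)*N - 10 = G*N² - 10 = -10 + G*N²)
n(4, j)*(-390 - 225) = (-10 + 4*(-16)²)*(-390 - 225) = (-10 + 4*256)*(-615) = (-10 + 1024)*(-615) = 1014*(-615) = -623610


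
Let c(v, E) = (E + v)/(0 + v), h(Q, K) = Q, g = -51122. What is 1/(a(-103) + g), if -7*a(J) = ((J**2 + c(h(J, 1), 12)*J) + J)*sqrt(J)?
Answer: -2504978/139232124491 + 72905*I*sqrt(103)/139232124491 ≈ -1.7991e-5 + 5.3142e-6*I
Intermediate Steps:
c(v, E) = (E + v)/v
a(J) = -sqrt(J)*(12 + J**2 + 2*J)/7 (a(J) = -((J**2 + ((12 + J)/J)*J) + J)*sqrt(J)/7 = -((J**2 + (12 + J)) + J)*sqrt(J)/7 = -((12 + J + J**2) + J)*sqrt(J)/7 = -(12 + J**2 + 2*J)*sqrt(J)/7 = -sqrt(J)*(12 + J**2 + 2*J)/7)
1/(a(-103) + g) = 1/(sqrt(-103)*(-12 - 1*(-103) - 1*(-103)*(1 - 103))/7 - 51122) = 1/((I*sqrt(103))*(-12 + 103 - 1*(-103)*(-102))/7 - 51122) = 1/((I*sqrt(103))*(-12 + 103 - 10506)/7 - 51122) = 1/((1/7)*(I*sqrt(103))*(-10415) - 51122) = 1/(-10415*I*sqrt(103)/7 - 51122) = 1/(-51122 - 10415*I*sqrt(103)/7)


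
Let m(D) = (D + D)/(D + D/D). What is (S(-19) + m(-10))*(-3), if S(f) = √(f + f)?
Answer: -20/3 - 3*I*√38 ≈ -6.6667 - 18.493*I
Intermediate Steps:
S(f) = √2*√f (S(f) = √(2*f) = √2*√f)
m(D) = 2*D/(1 + D) (m(D) = (2*D)/(D + 1) = (2*D)/(1 + D) = 2*D/(1 + D))
(S(-19) + m(-10))*(-3) = (√2*√(-19) + 2*(-10)/(1 - 10))*(-3) = (√2*(I*√19) + 2*(-10)/(-9))*(-3) = (I*√38 + 2*(-10)*(-⅑))*(-3) = (I*√38 + 20/9)*(-3) = (20/9 + I*√38)*(-3) = -20/3 - 3*I*√38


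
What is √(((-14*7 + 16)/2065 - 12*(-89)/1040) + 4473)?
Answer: √12896787573215/53690 ≈ 66.888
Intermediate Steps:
√(((-14*7 + 16)/2065 - 12*(-89)/1040) + 4473) = √(((-98 + 16)*(1/2065) + 1068*(1/1040)) + 4473) = √((-82*1/2065 + 267/260) + 4473) = √((-82/2065 + 267/260) + 4473) = √(106007/107380 + 4473) = √(480416747/107380) = √12896787573215/53690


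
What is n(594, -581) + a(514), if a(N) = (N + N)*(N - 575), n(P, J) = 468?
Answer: -62240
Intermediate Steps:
a(N) = 2*N*(-575 + N) (a(N) = (2*N)*(-575 + N) = 2*N*(-575 + N))
n(594, -581) + a(514) = 468 + 2*514*(-575 + 514) = 468 + 2*514*(-61) = 468 - 62708 = -62240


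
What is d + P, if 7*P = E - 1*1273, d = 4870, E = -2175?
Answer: 30642/7 ≈ 4377.4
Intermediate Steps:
P = -3448/7 (P = (-2175 - 1*1273)/7 = (-2175 - 1273)/7 = (1/7)*(-3448) = -3448/7 ≈ -492.57)
d + P = 4870 - 3448/7 = 30642/7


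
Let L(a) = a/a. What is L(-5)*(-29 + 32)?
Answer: 3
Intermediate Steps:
L(a) = 1
L(-5)*(-29 + 32) = 1*(-29 + 32) = 1*3 = 3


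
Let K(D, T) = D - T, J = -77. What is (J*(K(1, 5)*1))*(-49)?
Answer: -15092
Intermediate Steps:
(J*(K(1, 5)*1))*(-49) = -77*(1 - 1*5)*(-49) = -77*(1 - 5)*(-49) = -(-308)*(-49) = -77*(-4)*(-49) = 308*(-49) = -15092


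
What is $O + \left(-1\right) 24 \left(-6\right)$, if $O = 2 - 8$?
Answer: $138$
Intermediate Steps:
$O = -6$ ($O = 2 - 8 = -6$)
$O + \left(-1\right) 24 \left(-6\right) = -6 + \left(-1\right) 24 \left(-6\right) = -6 - -144 = -6 + 144 = 138$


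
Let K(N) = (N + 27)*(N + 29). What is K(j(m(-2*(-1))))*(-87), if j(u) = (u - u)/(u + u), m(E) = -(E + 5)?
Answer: -68121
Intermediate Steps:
m(E) = -5 - E (m(E) = -(5 + E) = -5 - E)
j(u) = 0 (j(u) = 0/((2*u)) = 0*(1/(2*u)) = 0)
K(N) = (27 + N)*(29 + N)
K(j(m(-2*(-1))))*(-87) = (783 + 0**2 + 56*0)*(-87) = (783 + 0 + 0)*(-87) = 783*(-87) = -68121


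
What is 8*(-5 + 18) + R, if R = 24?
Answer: 128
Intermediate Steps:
8*(-5 + 18) + R = 8*(-5 + 18) + 24 = 8*13 + 24 = 104 + 24 = 128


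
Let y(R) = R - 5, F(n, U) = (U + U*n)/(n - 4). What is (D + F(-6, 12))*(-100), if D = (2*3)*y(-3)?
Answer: 4200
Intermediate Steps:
F(n, U) = (U + U*n)/(-4 + n)
y(R) = -5 + R
D = -48 (D = (2*3)*(-5 - 3) = 6*(-8) = -48)
(D + F(-6, 12))*(-100) = (-48 + 12*(1 - 6)/(-4 - 6))*(-100) = (-48 + 12*(-5)/(-10))*(-100) = (-48 + 12*(-1/10)*(-5))*(-100) = (-48 + 6)*(-100) = -42*(-100) = 4200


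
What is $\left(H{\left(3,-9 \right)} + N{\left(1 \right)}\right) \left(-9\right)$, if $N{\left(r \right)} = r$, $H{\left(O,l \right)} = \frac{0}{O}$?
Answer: $-9$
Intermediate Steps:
$H{\left(O,l \right)} = 0$
$\left(H{\left(3,-9 \right)} + N{\left(1 \right)}\right) \left(-9\right) = \left(0 + 1\right) \left(-9\right) = 1 \left(-9\right) = -9$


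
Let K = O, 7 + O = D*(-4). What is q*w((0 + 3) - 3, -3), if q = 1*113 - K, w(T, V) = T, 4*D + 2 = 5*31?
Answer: 0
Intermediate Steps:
D = 153/4 (D = -½ + (5*31)/4 = -½ + (¼)*155 = -½ + 155/4 = 153/4 ≈ 38.250)
O = -160 (O = -7 + (153/4)*(-4) = -7 - 153 = -160)
K = -160
q = 273 (q = 1*113 - 1*(-160) = 113 + 160 = 273)
q*w((0 + 3) - 3, -3) = 273*((0 + 3) - 3) = 273*(3 - 3) = 273*0 = 0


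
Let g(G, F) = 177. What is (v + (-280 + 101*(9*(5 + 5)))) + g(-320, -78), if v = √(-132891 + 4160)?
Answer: 8987 + I*√128731 ≈ 8987.0 + 358.79*I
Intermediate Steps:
v = I*√128731 (v = √(-128731) = I*√128731 ≈ 358.79*I)
(v + (-280 + 101*(9*(5 + 5)))) + g(-320, -78) = (I*√128731 + (-280 + 101*(9*(5 + 5)))) + 177 = (I*√128731 + (-280 + 101*(9*10))) + 177 = (I*√128731 + (-280 + 101*90)) + 177 = (I*√128731 + (-280 + 9090)) + 177 = (I*√128731 + 8810) + 177 = (8810 + I*√128731) + 177 = 8987 + I*√128731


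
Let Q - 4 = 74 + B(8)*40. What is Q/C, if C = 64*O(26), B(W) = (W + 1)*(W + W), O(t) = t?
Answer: 2919/832 ≈ 3.5084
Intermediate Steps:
B(W) = 2*W*(1 + W) (B(W) = (1 + W)*(2*W) = 2*W*(1 + W))
C = 1664 (C = 64*26 = 1664)
Q = 5838 (Q = 4 + (74 + (2*8*(1 + 8))*40) = 4 + (74 + (2*8*9)*40) = 4 + (74 + 144*40) = 4 + (74 + 5760) = 4 + 5834 = 5838)
Q/C = 5838/1664 = 5838*(1/1664) = 2919/832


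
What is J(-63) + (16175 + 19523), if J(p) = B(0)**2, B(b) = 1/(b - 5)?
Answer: 892451/25 ≈ 35698.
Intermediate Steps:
B(b) = 1/(-5 + b)
J(p) = 1/25 (J(p) = (1/(-5 + 0))**2 = (1/(-5))**2 = (-1/5)**2 = 1/25)
J(-63) + (16175 + 19523) = 1/25 + (16175 + 19523) = 1/25 + 35698 = 892451/25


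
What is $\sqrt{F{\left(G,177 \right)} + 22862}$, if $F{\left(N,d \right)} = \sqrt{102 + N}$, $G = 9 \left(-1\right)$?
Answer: $\sqrt{22862 + \sqrt{93}} \approx 151.23$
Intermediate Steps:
$G = -9$
$\sqrt{F{\left(G,177 \right)} + 22862} = \sqrt{\sqrt{102 - 9} + 22862} = \sqrt{\sqrt{93} + 22862} = \sqrt{22862 + \sqrt{93}}$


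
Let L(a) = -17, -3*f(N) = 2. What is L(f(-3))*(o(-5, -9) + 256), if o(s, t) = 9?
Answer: -4505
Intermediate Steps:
f(N) = -⅔ (f(N) = -⅓*2 = -⅔)
L(f(-3))*(o(-5, -9) + 256) = -17*(9 + 256) = -17*265 = -4505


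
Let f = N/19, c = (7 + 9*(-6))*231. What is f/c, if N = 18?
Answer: -6/68761 ≈ -8.7259e-5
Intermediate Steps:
c = -10857 (c = (7 - 54)*231 = -47*231 = -10857)
f = 18/19 ≈ 0.94737
f/c = (18/19)/(-10857) = (18/19)*(-1/10857) = -6/68761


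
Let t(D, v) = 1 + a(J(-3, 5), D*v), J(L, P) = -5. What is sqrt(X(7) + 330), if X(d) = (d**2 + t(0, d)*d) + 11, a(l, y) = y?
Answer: sqrt(397) ≈ 19.925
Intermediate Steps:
t(D, v) = 1 + D*v
X(d) = 11 + d + d**2 (X(d) = (d**2 + (1 + 0*d)*d) + 11 = (d**2 + (1 + 0)*d) + 11 = (d**2 + 1*d) + 11 = (d**2 + d) + 11 = (d + d**2) + 11 = 11 + d + d**2)
sqrt(X(7) + 330) = sqrt((11 + 7 + 7**2) + 330) = sqrt((11 + 7 + 49) + 330) = sqrt(67 + 330) = sqrt(397)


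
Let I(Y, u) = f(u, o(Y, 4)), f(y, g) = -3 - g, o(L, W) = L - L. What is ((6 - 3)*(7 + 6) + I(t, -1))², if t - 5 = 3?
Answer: 1296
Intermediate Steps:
t = 8 (t = 5 + 3 = 8)
o(L, W) = 0
I(Y, u) = -3 (I(Y, u) = -3 - 1*0 = -3 + 0 = -3)
((6 - 3)*(7 + 6) + I(t, -1))² = ((6 - 3)*(7 + 6) - 3)² = (3*13 - 3)² = (39 - 3)² = 36² = 1296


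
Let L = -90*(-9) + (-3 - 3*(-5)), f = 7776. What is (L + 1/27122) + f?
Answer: 233194957/27122 ≈ 8598.0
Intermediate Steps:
L = 822 (L = 810 + (-3 + 15) = 810 + 12 = 822)
(L + 1/27122) + f = (822 + 1/27122) + 7776 = 22294285/27122 + 7776 = 233194957/27122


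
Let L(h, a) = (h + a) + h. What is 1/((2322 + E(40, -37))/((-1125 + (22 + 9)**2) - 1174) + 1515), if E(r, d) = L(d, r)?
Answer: 669/1012391 ≈ 0.00066081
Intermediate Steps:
L(h, a) = a + 2*h (L(h, a) = (a + h) + h = a + 2*h)
E(r, d) = r + 2*d
1/((2322 + E(40, -37))/((-1125 + (22 + 9)**2) - 1174) + 1515) = 1/((2322 + (40 + 2*(-37)))/((-1125 + (22 + 9)**2) - 1174) + 1515) = 1/((2322 + (40 - 74))/((-1125 + 31**2) - 1174) + 1515) = 1/((2322 - 34)/((-1125 + 961) - 1174) + 1515) = 1/(2288/(-164 - 1174) + 1515) = 1/(2288/(-1338) + 1515) = 1/(2288*(-1/1338) + 1515) = 1/(-1144/669 + 1515) = 1/(1012391/669) = 669/1012391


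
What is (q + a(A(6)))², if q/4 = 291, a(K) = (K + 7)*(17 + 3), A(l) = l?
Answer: 2027776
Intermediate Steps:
a(K) = 140 + 20*K (a(K) = (7 + K)*20 = 140 + 20*K)
q = 1164 (q = 4*291 = 1164)
(q + a(A(6)))² = (1164 + (140 + 20*6))² = (1164 + (140 + 120))² = (1164 + 260)² = 1424² = 2027776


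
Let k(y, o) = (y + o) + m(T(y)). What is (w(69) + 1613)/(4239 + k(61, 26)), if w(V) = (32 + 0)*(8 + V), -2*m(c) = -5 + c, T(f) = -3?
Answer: 4077/4330 ≈ 0.94157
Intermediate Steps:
m(c) = 5/2 - c/2 (m(c) = -(-5 + c)/2 = 5/2 - c/2)
w(V) = 256 + 32*V (w(V) = 32*(8 + V) = 256 + 32*V)
k(y, o) = 4 + o + y (k(y, o) = (y + o) + (5/2 - ½*(-3)) = (o + y) + (5/2 + 3/2) = (o + y) + 4 = 4 + o + y)
(w(69) + 1613)/(4239 + k(61, 26)) = ((256 + 32*69) + 1613)/(4239 + (4 + 26 + 61)) = ((256 + 2208) + 1613)/(4239 + 91) = (2464 + 1613)/4330 = 4077*(1/4330) = 4077/4330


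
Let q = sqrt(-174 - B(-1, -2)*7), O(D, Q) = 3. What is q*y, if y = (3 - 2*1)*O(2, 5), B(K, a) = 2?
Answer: 6*I*sqrt(47) ≈ 41.134*I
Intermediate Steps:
y = 3 (y = (3 - 2*1)*3 = (3 - 2)*3 = 1*3 = 3)
q = 2*I*sqrt(47) (q = sqrt(-174 - 1*2*7) = sqrt(-174 - 2*7) = sqrt(-174 - 14) = sqrt(-188) = 2*I*sqrt(47) ≈ 13.711*I)
q*y = (2*I*sqrt(47))*3 = 6*I*sqrt(47)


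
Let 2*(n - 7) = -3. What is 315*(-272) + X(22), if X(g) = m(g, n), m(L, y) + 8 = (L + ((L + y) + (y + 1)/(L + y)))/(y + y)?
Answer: -103677009/1210 ≈ -85684.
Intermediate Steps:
n = 11/2 (n = 7 + (½)*(-3) = 7 - 3/2 = 11/2 ≈ 5.5000)
m(L, y) = -8 + (y + 2*L + (1 + y)/(L + y))/(2*y) (m(L, y) = -8 + (L + ((L + y) + (y + 1)/(L + y)))/(y + y) = -8 + (L + ((L + y) + (1 + y)/(L + y)))/((2*y)) = -8 + (L + ((L + y) + (1 + y)/(L + y)))*(1/(2*y)) = -8 + (L + (L + y + (1 + y)/(L + y)))*(1/(2*y)) = -8 + (y + 2*L + (1 + y)/(L + y))*(1/(2*y)) = -8 + (y + 2*L + (1 + y)/(L + y))/(2*y))
X(g) = (-1789/4 + 2*g² - 143*g/2)/(11*(11/2 + g)) (X(g) = (1 + 11/2 - 15*(11/2)² + 2*g² - 13*g*11/2)/(2*(11/2)*(g + 11/2)) = (½)*(2/11)*(1 + 11/2 - 15*121/4 + 2*g² - 143*g/2)/(11/2 + g) = (½)*(2/11)*(1 + 11/2 - 1815/4 + 2*g² - 143*g/2)/(11/2 + g) = (½)*(2/11)*(-1789/4 + 2*g² - 143*g/2)/(11/2 + g) = (-1789/4 + 2*g² - 143*g/2)/(11*(11/2 + g)))
315*(-272) + X(22) = 315*(-272) + (-1789 - 286*22 + 8*22²)/(22*(11 + 2*22)) = -85680 + (-1789 - 6292 + 8*484)/(22*(11 + 44)) = -85680 + (1/22)*(-1789 - 6292 + 3872)/55 = -85680 + (1/22)*(1/55)*(-4209) = -85680 - 4209/1210 = -103677009/1210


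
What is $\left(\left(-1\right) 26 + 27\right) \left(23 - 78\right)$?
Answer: $-55$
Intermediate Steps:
$\left(\left(-1\right) 26 + 27\right) \left(23 - 78\right) = \left(-26 + 27\right) \left(23 - 78\right) = 1 \left(-55\right) = -55$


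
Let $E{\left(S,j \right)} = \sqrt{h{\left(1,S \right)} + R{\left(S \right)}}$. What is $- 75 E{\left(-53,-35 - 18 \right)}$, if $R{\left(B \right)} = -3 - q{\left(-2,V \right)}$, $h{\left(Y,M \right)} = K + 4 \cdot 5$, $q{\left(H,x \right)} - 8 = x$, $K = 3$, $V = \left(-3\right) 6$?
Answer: $- 75 \sqrt{30} \approx -410.79$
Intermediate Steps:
$V = -18$
$q{\left(H,x \right)} = 8 + x$
$h{\left(Y,M \right)} = 23$ ($h{\left(Y,M \right)} = 3 + 4 \cdot 5 = 3 + 20 = 23$)
$R{\left(B \right)} = 7$ ($R{\left(B \right)} = -3 - \left(8 - 18\right) = -3 - -10 = -3 + 10 = 7$)
$E{\left(S,j \right)} = \sqrt{30}$ ($E{\left(S,j \right)} = \sqrt{23 + 7} = \sqrt{30}$)
$- 75 E{\left(-53,-35 - 18 \right)} = - 75 \sqrt{30}$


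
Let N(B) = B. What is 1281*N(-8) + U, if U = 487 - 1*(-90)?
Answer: -9671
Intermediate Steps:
U = 577 (U = 487 + 90 = 577)
1281*N(-8) + U = 1281*(-8) + 577 = -10248 + 577 = -9671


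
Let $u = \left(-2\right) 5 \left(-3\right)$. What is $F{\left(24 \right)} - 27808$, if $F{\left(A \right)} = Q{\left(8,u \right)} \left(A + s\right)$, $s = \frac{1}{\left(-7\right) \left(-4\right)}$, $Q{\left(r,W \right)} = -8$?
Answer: $- \frac{196002}{7} \approx -28000.0$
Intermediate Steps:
$u = 30$ ($u = \left(-10\right) \left(-3\right) = 30$)
$s = \frac{1}{28} \approx 0.035714$
$F{\left(A \right)} = - \frac{2}{7} - 8 A$ ($F{\left(A \right)} = - 8 \left(A + \frac{1}{28}\right) = - 8 \left(\frac{1}{28} + A\right) = - \frac{2}{7} - 8 A$)
$F{\left(24 \right)} - 27808 = \left(- \frac{2}{7} - 192\right) - 27808 = - \frac{1346}{7} - 27808 = - \frac{196002}{7}$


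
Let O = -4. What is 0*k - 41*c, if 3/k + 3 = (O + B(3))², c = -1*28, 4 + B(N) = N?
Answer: 1148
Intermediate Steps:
B(N) = -4 + N
c = -28
k = 3/22 (k = 3/(-3 + (-4 + (-4 + 3))²) = 3/(-3 + (-4 - 1)²) = 3/(-3 + (-5)²) = 3/(-3 + 25) = 3/22 ≈ 0.13636)
0*k - 41*c = 0*(3/22) - 41*(-28) = 0 + 1148 = 1148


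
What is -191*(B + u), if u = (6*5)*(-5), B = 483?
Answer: -63603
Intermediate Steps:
u = -150 (u = 30*(-5) = -150)
-191*(B + u) = -191*(483 - 150) = -191*333 = -63603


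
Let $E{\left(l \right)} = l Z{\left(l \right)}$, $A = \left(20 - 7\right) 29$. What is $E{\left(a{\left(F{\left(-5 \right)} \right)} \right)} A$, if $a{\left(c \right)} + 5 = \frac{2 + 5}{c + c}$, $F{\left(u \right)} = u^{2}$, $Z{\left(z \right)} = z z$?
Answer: $- \frac{5409537939}{125000} \approx -43276.0$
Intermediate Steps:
$A = 377$ ($A = 13 \cdot 29 = 377$)
$Z{\left(z \right)} = z^{2}$
$a{\left(c \right)} = -5 + \frac{7}{2 c}$ ($a{\left(c \right)} = -5 + \frac{2 + 5}{c + c} = -5 + \frac{7}{2 c}$)
$E{\left(l \right)} = l^{3}$ ($E{\left(l \right)} = l l^{2} = l^{3}$)
$E{\left(a{\left(F{\left(-5 \right)} \right)} \right)} A = \left(-5 + \frac{7}{2 \left(-5\right)^{2}}\right)^{3} \cdot 377 = \left(-5 + \frac{7}{2 \cdot 25}\right)^{3} \cdot 377 = \left(-5 + \frac{7}{2} \cdot \frac{1}{25}\right)^{3} \cdot 377 = \left(-5 + \frac{7}{50}\right)^{3} \cdot 377 = \left(- \frac{243}{50}\right)^{3} \cdot 377 = \left(- \frac{14348907}{125000}\right) 377 = - \frac{5409537939}{125000}$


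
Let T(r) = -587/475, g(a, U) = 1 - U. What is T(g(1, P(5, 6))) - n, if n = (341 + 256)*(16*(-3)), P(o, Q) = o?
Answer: 13611013/475 ≈ 28655.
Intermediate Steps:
n = -28656 (n = 597*(-48) = -28656)
T(r) = -587/475 (T(r) = -587*1/475 = -587/475)
T(g(1, P(5, 6))) - n = -587/475 - 1*(-28656) = -587/475 + 28656 = 13611013/475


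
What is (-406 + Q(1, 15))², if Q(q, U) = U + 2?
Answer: 151321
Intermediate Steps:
Q(q, U) = 2 + U
(-406 + Q(1, 15))² = (-406 + (2 + 15))² = (-406 + 17)² = (-389)² = 151321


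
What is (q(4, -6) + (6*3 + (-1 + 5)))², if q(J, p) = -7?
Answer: 225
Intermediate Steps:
(q(4, -6) + (6*3 + (-1 + 5)))² = (-7 + (6*3 + (-1 + 5)))² = (-7 + (18 + 4))² = (-7 + 22)² = 15² = 225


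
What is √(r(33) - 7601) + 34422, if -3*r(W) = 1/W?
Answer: 34422 + 50*I*√3311/33 ≈ 34422.0 + 87.184*I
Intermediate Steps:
r(W) = -1/(3*W)
√(r(33) - 7601) + 34422 = √(-⅓/33 - 7601) + 34422 = √(-⅓*1/33 - 7601) + 34422 = √(-1/99 - 7601) + 34422 = √(-752500/99) + 34422 = 50*I*√3311/33 + 34422 = 34422 + 50*I*√3311/33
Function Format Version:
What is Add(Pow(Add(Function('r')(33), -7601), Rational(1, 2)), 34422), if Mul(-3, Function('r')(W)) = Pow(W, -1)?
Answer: Add(34422, Mul(Rational(50, 33), I, Pow(3311, Rational(1, 2)))) ≈ Add(34422., Mul(87.184, I))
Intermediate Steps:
Function('r')(W) = Mul(Rational(-1, 3), Pow(W, -1))
Add(Pow(Add(Function('r')(33), -7601), Rational(1, 2)), 34422) = Add(Pow(Add(Mul(Rational(-1, 3), Pow(33, -1)), -7601), Rational(1, 2)), 34422) = Add(Pow(Add(Mul(Rational(-1, 3), Rational(1, 33)), -7601), Rational(1, 2)), 34422) = Add(Pow(Add(Rational(-1, 99), -7601), Rational(1, 2)), 34422) = Add(Pow(Rational(-752500, 99), Rational(1, 2)), 34422) = Add(Mul(Rational(50, 33), I, Pow(3311, Rational(1, 2))), 34422) = Add(34422, Mul(Rational(50, 33), I, Pow(3311, Rational(1, 2))))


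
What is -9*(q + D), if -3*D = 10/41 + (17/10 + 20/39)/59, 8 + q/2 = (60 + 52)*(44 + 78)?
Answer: -77298976277/314470 ≈ -2.4581e+5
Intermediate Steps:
q = 27312 (q = -16 + 2*((60 + 52)*(44 + 78)) = -16 + 2*(112*122) = -16 + 2*13664 = -16 + 27328 = 27312)
D = -265483/2830230 (D = -(10/41 + (17/10 + 20/39)/59)/3 = -(10*(1/41) + (17*(⅒) + 20*(1/39))*(1/59))/3 = -(10/41 + (17/10 + 20/39)*(1/59))/3 = -(10/41 + (863/390)*(1/59))/3 = -(10/41 + 863/23010)/3 = -⅓*265483/943410 = -265483/2830230 ≈ -0.093803)
-9*(q + D) = -9*(27312 - 265483/2830230) = -9*77298976277/2830230 = -77298976277/314470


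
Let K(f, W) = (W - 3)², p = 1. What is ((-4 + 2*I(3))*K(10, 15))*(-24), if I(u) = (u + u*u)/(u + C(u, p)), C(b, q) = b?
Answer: 0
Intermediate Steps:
I(u) = (u + u²)/(2*u) (I(u) = (u + u*u)/(u + u) = (u + u²)/((2*u)) = (u + u²)*(1/(2*u)) = (u + u²)/(2*u))
K(f, W) = (-3 + W)²
((-4 + 2*I(3))*K(10, 15))*(-24) = ((-4 + 2*(½ + (½)*3))*(-3 + 15)²)*(-24) = ((-4 + 2*(½ + 3/2))*12²)*(-24) = ((-4 + 2*2)*144)*(-24) = ((-4 + 4)*144)*(-24) = (0*144)*(-24) = 0*(-24) = 0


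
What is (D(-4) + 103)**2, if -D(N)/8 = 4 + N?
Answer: 10609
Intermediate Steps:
D(N) = -32 - 8*N (D(N) = -8*(4 + N) = -32 - 8*N)
(D(-4) + 103)**2 = ((-32 - 8*(-4)) + 103)**2 = ((-32 + 32) + 103)**2 = (0 + 103)**2 = 103**2 = 10609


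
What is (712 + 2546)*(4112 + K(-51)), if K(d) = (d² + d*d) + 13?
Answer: 30387366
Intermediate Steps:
K(d) = 13 + 2*d² (K(d) = (d² + d²) + 13 = 2*d² + 13 = 13 + 2*d²)
(712 + 2546)*(4112 + K(-51)) = (712 + 2546)*(4112 + (13 + 2*(-51)²)) = 3258*(4112 + (13 + 2*2601)) = 3258*(4112 + (13 + 5202)) = 3258*(4112 + 5215) = 3258*9327 = 30387366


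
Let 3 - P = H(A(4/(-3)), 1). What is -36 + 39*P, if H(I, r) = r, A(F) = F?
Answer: 42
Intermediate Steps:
P = 2 (P = 3 - 1*1 = 3 - 1 = 2)
-36 + 39*P = -36 + 39*2 = -36 + 78 = 42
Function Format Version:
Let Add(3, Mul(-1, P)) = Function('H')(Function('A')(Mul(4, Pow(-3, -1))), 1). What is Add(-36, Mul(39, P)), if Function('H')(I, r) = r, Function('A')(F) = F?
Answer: 42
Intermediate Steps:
P = 2 (P = Add(3, Mul(-1, 1)) = Add(3, -1) = 2)
Add(-36, Mul(39, P)) = Add(-36, Mul(39, 2)) = Add(-36, 78) = 42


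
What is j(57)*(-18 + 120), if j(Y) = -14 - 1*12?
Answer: -2652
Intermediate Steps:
j(Y) = -26 (j(Y) = -14 - 12 = -26)
j(57)*(-18 + 120) = -26*(-18 + 120) = -26*102 = -2652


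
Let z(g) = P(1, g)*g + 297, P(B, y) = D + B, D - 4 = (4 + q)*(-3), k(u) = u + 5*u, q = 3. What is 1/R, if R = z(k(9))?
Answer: -1/567 ≈ -0.0017637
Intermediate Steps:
k(u) = 6*u
D = -17 (D = 4 + (4 + 3)*(-3) = 4 + 7*(-3) = 4 - 21 = -17)
P(B, y) = -17 + B
z(g) = 297 - 16*g (z(g) = (-17 + 1)*g + 297 = -16*g + 297 = 297 - 16*g)
R = -567 (R = 297 - 96*9 = 297 - 16*54 = 297 - 864 = -567)
1/R = 1/(-567) = -1/567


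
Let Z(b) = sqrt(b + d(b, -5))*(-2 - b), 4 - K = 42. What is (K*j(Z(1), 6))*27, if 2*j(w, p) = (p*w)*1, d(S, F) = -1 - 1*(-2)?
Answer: 9234*sqrt(2) ≈ 13059.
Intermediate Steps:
d(S, F) = 1 (d(S, F) = -1 + 2 = 1)
K = -38 (K = 4 - 1*42 = 4 - 42 = -38)
Z(b) = sqrt(1 + b)*(-2 - b) (Z(b) = sqrt(b + 1)*(-2 - b) = sqrt(1 + b)*(-2 - b))
j(w, p) = p*w/2 (j(w, p) = ((p*w)*1)/2 = (p*w)/2 = p*w/2)
(K*j(Z(1), 6))*27 = -19*6*sqrt(1 + 1)*(-2 - 1*1)*27 = -19*6*sqrt(2)*(-2 - 1)*27 = -19*6*sqrt(2)*(-3)*27 = -19*6*(-3*sqrt(2))*27 = -(-342)*sqrt(2)*27 = (342*sqrt(2))*27 = 9234*sqrt(2)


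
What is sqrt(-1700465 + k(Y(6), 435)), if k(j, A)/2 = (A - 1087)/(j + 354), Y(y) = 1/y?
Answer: I*sqrt(307147155665)/425 ≈ 1304.0*I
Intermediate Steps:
k(j, A) = 2*(-1087 + A)/(354 + j) (k(j, A) = 2*((A - 1087)/(j + 354)) = 2*((-1087 + A)/(354 + j)) = 2*(-1087 + A)/(354 + j))
sqrt(-1700465 + k(Y(6), 435)) = sqrt(-1700465 + 2*(-1087 + 435)/(354 + 1/6)) = sqrt(-1700465 + 2*(-652)/(354 + 1/6)) = sqrt(-1700465 + 2*(-652)/(2125/6)) = sqrt(-1700465 + 2*(6/2125)*(-652)) = sqrt(-1700465 - 7824/2125) = sqrt(-3613495949/2125) = I*sqrt(307147155665)/425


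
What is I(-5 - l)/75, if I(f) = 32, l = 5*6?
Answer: 32/75 ≈ 0.42667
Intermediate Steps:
l = 30
I(-5 - l)/75 = 32/75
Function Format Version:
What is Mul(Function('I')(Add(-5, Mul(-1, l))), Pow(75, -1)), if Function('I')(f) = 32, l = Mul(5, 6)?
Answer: Rational(32, 75) ≈ 0.42667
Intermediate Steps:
l = 30
Mul(Function('I')(Add(-5, Mul(-1, l))), Pow(75, -1)) = Mul(32, Pow(75, -1)) = Mul(32, Rational(1, 75)) = Rational(32, 75)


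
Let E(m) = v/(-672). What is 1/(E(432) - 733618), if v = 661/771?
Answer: -518112/380096289877 ≈ -1.3631e-6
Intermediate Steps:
v = 661/771 (v = 661*(1/771) = 661/771 ≈ 0.85733)
E(m) = -661/518112 (E(m) = (661/771)/(-672) = (661/771)*(-1/672) = -661/518112)
1/(E(432) - 733618) = 1/(-661/518112 - 733618) = 1/(-380096289877/518112) = -518112/380096289877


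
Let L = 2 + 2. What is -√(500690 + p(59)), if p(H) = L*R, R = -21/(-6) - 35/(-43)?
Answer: -6*√25716881/43 ≈ -707.61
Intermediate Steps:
L = 4
R = 371/86 (R = -21*(-⅙) - 35*(-1/43) = 7/2 + 35/43 = 371/86 ≈ 4.3139)
p(H) = 742/43 (p(H) = 4*(371/86) = 742/43)
-√(500690 + p(59)) = -√(500690 + 742/43) = -√(21530412/43) = -6*√25716881/43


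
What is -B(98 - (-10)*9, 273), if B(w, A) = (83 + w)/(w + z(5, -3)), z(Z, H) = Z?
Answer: -271/193 ≈ -1.4041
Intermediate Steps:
B(w, A) = (83 + w)/(5 + w) (B(w, A) = (83 + w)/(w + 5) = (83 + w)/(5 + w))
-B(98 - (-10)*9, 273) = -(83 + (98 - (-10)*9))/(5 + (98 - (-10)*9)) = -(83 + (98 - 1*(-90)))/(5 + (98 - 1*(-90))) = -(83 + (98 + 90))/(5 + (98 + 90)) = -(83 + 188)/(5 + 188) = -271/193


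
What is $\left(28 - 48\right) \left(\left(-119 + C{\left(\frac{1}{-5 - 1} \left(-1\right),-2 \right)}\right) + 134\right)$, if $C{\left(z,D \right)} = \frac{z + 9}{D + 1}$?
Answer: $- \frac{350}{3} \approx -116.67$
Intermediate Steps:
$C{\left(z,D \right)} = \frac{9 + z}{1 + D}$
$\left(28 - 48\right) \left(\left(-119 + C{\left(\frac{1}{-5 - 1} \left(-1\right),-2 \right)}\right) + 134\right) = \left(28 - 48\right) \left(\left(-119 + \frac{9 + \frac{1}{-5 - 1} \left(-1\right)}{1 - 2}\right) + 134\right) = - 20 \left(\left(-119 + \frac{9 + \frac{1}{-6} \left(-1\right)}{-1}\right) + 134\right) = - 20 \left(\left(-119 - \left(9 - - \frac{1}{6}\right)\right) + 134\right) = - 20 \left(\left(-119 - \left(9 + \frac{1}{6}\right)\right) + 134\right) = - 20 \left(\left(-119 - \frac{55}{6}\right) + 134\right) = - 20 \left(- \frac{769}{6} + 134\right) = \left(-20\right) \frac{35}{6} = - \frac{350}{3}$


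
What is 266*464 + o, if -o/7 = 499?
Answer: 119931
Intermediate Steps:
o = -3493 (o = -7*499 = -3493)
266*464 + o = 266*464 - 3493 = 123424 - 3493 = 119931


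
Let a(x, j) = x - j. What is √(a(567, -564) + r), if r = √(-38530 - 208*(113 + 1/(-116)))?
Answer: √(951171 + 29*I*√52169086)/29 ≈ 33.831 + 3.681*I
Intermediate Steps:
r = I*√52169086/29 (r = √(-38530 - 208*(113 - 1/116)) = √(-38530 - 208*13107/116) = √(-38530 - 681564/29) = √(-1798934/29) = I*√52169086/29 ≈ 249.06*I)
√(a(567, -564) + r) = √((567 - 1*(-564)) + I*√52169086/29) = √((567 + 564) + I*√52169086/29) = √(1131 + I*√52169086/29)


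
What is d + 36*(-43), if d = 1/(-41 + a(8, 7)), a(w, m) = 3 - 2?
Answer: -61921/40 ≈ -1548.0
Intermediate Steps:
a(w, m) = 1
d = -1/40 (d = 1/(-41 + 1) = 1/(-40) = -1/40 ≈ -0.025000)
d + 36*(-43) = -1/40 + 36*(-43) = -1/40 - 1548 = -61921/40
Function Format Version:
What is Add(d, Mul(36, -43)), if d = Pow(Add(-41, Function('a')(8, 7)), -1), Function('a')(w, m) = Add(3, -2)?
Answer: Rational(-61921, 40) ≈ -1548.0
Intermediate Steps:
Function('a')(w, m) = 1
d = Rational(-1, 40) (d = Pow(Add(-41, 1), -1) = Pow(-40, -1) = Rational(-1, 40) ≈ -0.025000)
Add(d, Mul(36, -43)) = Add(Rational(-1, 40), Mul(36, -43)) = Add(Rational(-1, 40), -1548) = Rational(-61921, 40)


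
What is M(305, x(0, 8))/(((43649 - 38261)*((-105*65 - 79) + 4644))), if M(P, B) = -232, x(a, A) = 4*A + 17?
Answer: 29/1522110 ≈ 1.9053e-5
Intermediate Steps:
x(a, A) = 17 + 4*A
M(305, x(0, 8))/(((43649 - 38261)*((-105*65 - 79) + 4644))) = -232*1/((43649 - 38261)*((-105*65 - 79) + 4644)) = -232*1/(5388*((-6825 - 79) + 4644)) = -232*1/(5388*(-6904 + 4644)) = -232/(5388*(-2260)) = -232/(-12176880) = -232*(-1/12176880) = 29/1522110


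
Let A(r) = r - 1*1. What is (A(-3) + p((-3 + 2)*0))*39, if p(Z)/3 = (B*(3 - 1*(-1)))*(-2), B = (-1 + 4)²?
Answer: -8580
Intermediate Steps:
A(r) = -1 + r (A(r) = r - 1 = -1 + r)
B = 9 (B = 3² = 9)
p(Z) = -216 (p(Z) = 3*((9*(3 - 1*(-1)))*(-2)) = 3*((9*(3 + 1))*(-2)) = 3*((9*4)*(-2)) = 3*(36*(-2)) = 3*(-72) = -216)
(A(-3) + p((-3 + 2)*0))*39 = ((-1 - 3) - 216)*39 = (-4 - 216)*39 = -220*39 = -8580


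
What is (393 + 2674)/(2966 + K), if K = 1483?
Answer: 3067/4449 ≈ 0.68937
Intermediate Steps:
(393 + 2674)/(2966 + K) = (393 + 2674)/(2966 + 1483) = 3067/4449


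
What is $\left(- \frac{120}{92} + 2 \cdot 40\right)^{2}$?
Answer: $\frac{3276100}{529} \approx 6193.0$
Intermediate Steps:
$\left(- \frac{120}{92} + 2 \cdot 40\right)^{2} = \left(\left(-120\right) \frac{1}{92} + 80\right)^{2} = \left(- \frac{30}{23} + 80\right)^{2} = \left(\frac{1810}{23}\right)^{2} = \frac{3276100}{529}$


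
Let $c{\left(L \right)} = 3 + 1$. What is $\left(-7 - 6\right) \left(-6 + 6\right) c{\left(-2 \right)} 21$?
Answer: $0$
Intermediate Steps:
$c{\left(L \right)} = 4$
$\left(-7 - 6\right) \left(-6 + 6\right) c{\left(-2 \right)} 21 = \left(-7 - 6\right) \left(-6 + 6\right) 4 \cdot 21 = \left(-13\right) 0 \cdot 4 \cdot 21 = 0 \cdot 4 \cdot 21 = 0 \cdot 21 = 0$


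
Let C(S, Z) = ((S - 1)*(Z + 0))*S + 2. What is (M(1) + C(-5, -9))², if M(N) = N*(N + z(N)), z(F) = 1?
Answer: 70756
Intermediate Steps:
M(N) = N*(1 + N) (M(N) = N*(N + 1) = N*(1 + N))
C(S, Z) = 2 + S*Z*(-1 + S) (C(S, Z) = ((-1 + S)*Z)*S + 2 = (Z*(-1 + S))*S + 2 = S*Z*(-1 + S) + 2 = 2 + S*Z*(-1 + S))
(M(1) + C(-5, -9))² = (1*(1 + 1) + (2 - 9*(-5)² - 1*(-5)*(-9)))² = (1*2 + (2 - 9*25 - 45))² = (2 + (2 - 225 - 45))² = (2 - 268)² = (-266)² = 70756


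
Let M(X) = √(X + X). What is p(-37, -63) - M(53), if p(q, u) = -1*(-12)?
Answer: 12 - √106 ≈ 1.7044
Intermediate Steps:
p(q, u) = 12
M(X) = √2*√X (M(X) = √(2*X) = √2*√X)
p(-37, -63) - M(53) = 12 - √2*√53 = 12 - √106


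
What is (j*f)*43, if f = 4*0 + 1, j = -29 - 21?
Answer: -2150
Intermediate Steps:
j = -50
f = 1 (f = 0 + 1 = 1)
(j*f)*43 = -50*1*43 = -50*43 = -2150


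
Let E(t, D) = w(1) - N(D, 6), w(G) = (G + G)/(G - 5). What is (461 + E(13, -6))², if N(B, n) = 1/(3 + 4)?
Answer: 41538025/196 ≈ 2.1193e+5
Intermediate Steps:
N(B, n) = ⅐ (N(B, n) = 1/7 = ⅐)
w(G) = 2*G/(-5 + G) (w(G) = (2*G)/(-5 + G) = 2*G/(-5 + G))
E(t, D) = -9/14 (E(t, D) = 2*1/(-5 + 1) - 1*⅐ = 2*1/(-4) - ⅐ = 2*1*(-¼) - ⅐ = -½ - ⅐ = -9/14)
(461 + E(13, -6))² = (461 - 9/14)² = (6445/14)² = 41538025/196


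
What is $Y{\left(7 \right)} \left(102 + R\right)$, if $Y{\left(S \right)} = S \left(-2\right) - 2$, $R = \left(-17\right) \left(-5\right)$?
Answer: $-2992$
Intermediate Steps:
$R = 85$
$Y{\left(S \right)} = -2 - 2 S$ ($Y{\left(S \right)} = - 2 S - 2 = -2 - 2 S$)
$Y{\left(7 \right)} \left(102 + R\right) = \left(-2 - 14\right) \left(102 + 85\right) = \left(-2 - 14\right) 187 = \left(-16\right) 187 = -2992$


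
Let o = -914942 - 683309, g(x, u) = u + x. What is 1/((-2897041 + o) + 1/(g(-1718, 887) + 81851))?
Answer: -81020/364208557839 ≈ -2.2245e-7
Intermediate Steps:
o = -1598251
1/((-2897041 + o) + 1/(g(-1718, 887) + 81851)) = 1/((-2897041 - 1598251) + 1/((887 - 1718) + 81851)) = 1/(-4495292 + 1/(-831 + 81851)) = 1/(-4495292 + 1/81020) = 1/(-364208557839/81020) = -81020/364208557839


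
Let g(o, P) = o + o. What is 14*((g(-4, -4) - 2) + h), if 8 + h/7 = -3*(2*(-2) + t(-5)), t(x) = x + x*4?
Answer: 7602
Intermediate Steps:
g(o, P) = 2*o
t(x) = 5*x (t(x) = x + 4*x = 5*x)
h = 553 (h = -56 + 7*(-3*(2*(-2) + 5*(-5))) = -56 + 7*(-3*(-4 - 25)) = -56 + 7*(-3*(-29)) = -56 + 7*87 = -56 + 609 = 553)
14*((g(-4, -4) - 2) + h) = 14*((2*(-4) - 2) + 553) = 14*((-8 - 2) + 553) = 14*(-10 + 553) = 14*543 = 7602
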